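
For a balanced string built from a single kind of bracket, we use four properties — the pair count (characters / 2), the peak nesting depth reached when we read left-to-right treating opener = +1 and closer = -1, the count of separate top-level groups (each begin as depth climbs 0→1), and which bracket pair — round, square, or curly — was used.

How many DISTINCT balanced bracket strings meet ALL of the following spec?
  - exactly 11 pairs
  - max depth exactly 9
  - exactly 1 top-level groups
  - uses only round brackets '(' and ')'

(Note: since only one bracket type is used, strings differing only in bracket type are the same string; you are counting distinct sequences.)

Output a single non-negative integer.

Answer: 133

Derivation:
Spec: pairs=11 depth=9 groups=1
Count(depth <= 9) = 16778
Count(depth <= 8) = 16645
Count(depth == 9) = 16778 - 16645 = 133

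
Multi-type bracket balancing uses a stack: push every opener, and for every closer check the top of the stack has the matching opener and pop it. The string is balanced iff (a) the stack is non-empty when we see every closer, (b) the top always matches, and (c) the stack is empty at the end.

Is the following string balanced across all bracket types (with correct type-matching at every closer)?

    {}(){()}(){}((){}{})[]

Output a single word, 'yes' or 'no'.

pos 0: push '{'; stack = {
pos 1: '}' matches '{'; pop; stack = (empty)
pos 2: push '('; stack = (
pos 3: ')' matches '('; pop; stack = (empty)
pos 4: push '{'; stack = {
pos 5: push '('; stack = {(
pos 6: ')' matches '('; pop; stack = {
pos 7: '}' matches '{'; pop; stack = (empty)
pos 8: push '('; stack = (
pos 9: ')' matches '('; pop; stack = (empty)
pos 10: push '{'; stack = {
pos 11: '}' matches '{'; pop; stack = (empty)
pos 12: push '('; stack = (
pos 13: push '('; stack = ((
pos 14: ')' matches '('; pop; stack = (
pos 15: push '{'; stack = ({
pos 16: '}' matches '{'; pop; stack = (
pos 17: push '{'; stack = ({
pos 18: '}' matches '{'; pop; stack = (
pos 19: ')' matches '('; pop; stack = (empty)
pos 20: push '['; stack = [
pos 21: ']' matches '['; pop; stack = (empty)
end: stack empty → VALID
Verdict: properly nested → yes

Answer: yes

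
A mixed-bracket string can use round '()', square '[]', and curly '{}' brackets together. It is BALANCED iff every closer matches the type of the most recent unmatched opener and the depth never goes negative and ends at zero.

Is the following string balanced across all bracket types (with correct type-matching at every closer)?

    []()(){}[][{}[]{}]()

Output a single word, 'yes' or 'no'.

Answer: yes

Derivation:
pos 0: push '['; stack = [
pos 1: ']' matches '['; pop; stack = (empty)
pos 2: push '('; stack = (
pos 3: ')' matches '('; pop; stack = (empty)
pos 4: push '('; stack = (
pos 5: ')' matches '('; pop; stack = (empty)
pos 6: push '{'; stack = {
pos 7: '}' matches '{'; pop; stack = (empty)
pos 8: push '['; stack = [
pos 9: ']' matches '['; pop; stack = (empty)
pos 10: push '['; stack = [
pos 11: push '{'; stack = [{
pos 12: '}' matches '{'; pop; stack = [
pos 13: push '['; stack = [[
pos 14: ']' matches '['; pop; stack = [
pos 15: push '{'; stack = [{
pos 16: '}' matches '{'; pop; stack = [
pos 17: ']' matches '['; pop; stack = (empty)
pos 18: push '('; stack = (
pos 19: ')' matches '('; pop; stack = (empty)
end: stack empty → VALID
Verdict: properly nested → yes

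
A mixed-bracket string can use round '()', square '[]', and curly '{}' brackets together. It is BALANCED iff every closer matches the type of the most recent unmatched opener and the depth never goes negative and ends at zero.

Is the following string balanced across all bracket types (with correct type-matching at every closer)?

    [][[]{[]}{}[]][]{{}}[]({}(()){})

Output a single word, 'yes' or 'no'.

pos 0: push '['; stack = [
pos 1: ']' matches '['; pop; stack = (empty)
pos 2: push '['; stack = [
pos 3: push '['; stack = [[
pos 4: ']' matches '['; pop; stack = [
pos 5: push '{'; stack = [{
pos 6: push '['; stack = [{[
pos 7: ']' matches '['; pop; stack = [{
pos 8: '}' matches '{'; pop; stack = [
pos 9: push '{'; stack = [{
pos 10: '}' matches '{'; pop; stack = [
pos 11: push '['; stack = [[
pos 12: ']' matches '['; pop; stack = [
pos 13: ']' matches '['; pop; stack = (empty)
pos 14: push '['; stack = [
pos 15: ']' matches '['; pop; stack = (empty)
pos 16: push '{'; stack = {
pos 17: push '{'; stack = {{
pos 18: '}' matches '{'; pop; stack = {
pos 19: '}' matches '{'; pop; stack = (empty)
pos 20: push '['; stack = [
pos 21: ']' matches '['; pop; stack = (empty)
pos 22: push '('; stack = (
pos 23: push '{'; stack = ({
pos 24: '}' matches '{'; pop; stack = (
pos 25: push '('; stack = ((
pos 26: push '('; stack = (((
pos 27: ')' matches '('; pop; stack = ((
pos 28: ')' matches '('; pop; stack = (
pos 29: push '{'; stack = ({
pos 30: '}' matches '{'; pop; stack = (
pos 31: ')' matches '('; pop; stack = (empty)
end: stack empty → VALID
Verdict: properly nested → yes

Answer: yes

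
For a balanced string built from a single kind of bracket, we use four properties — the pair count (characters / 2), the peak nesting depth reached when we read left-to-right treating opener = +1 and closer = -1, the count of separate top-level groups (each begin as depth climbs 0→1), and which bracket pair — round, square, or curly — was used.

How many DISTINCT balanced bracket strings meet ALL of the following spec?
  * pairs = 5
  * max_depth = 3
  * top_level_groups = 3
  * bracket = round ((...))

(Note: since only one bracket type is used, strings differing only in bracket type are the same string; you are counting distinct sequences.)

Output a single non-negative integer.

Answer: 3

Derivation:
Spec: pairs=5 depth=3 groups=3
Count(depth <= 3) = 9
Count(depth <= 2) = 6
Count(depth == 3) = 9 - 6 = 3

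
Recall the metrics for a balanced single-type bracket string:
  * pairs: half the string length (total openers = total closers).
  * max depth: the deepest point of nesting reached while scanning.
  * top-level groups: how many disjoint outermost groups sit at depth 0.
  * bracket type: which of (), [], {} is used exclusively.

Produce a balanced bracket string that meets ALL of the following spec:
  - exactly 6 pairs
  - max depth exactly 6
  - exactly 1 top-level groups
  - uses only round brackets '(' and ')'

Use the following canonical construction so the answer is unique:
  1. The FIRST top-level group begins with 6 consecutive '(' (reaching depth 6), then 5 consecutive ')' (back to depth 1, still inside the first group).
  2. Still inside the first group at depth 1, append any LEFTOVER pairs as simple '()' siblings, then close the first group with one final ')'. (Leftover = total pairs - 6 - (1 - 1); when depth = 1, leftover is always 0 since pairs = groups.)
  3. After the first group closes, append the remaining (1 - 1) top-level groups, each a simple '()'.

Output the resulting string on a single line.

Answer: (((((())))))

Derivation:
Spec: pairs=6 depth=6 groups=1
Leftover pairs = 6 - 6 - (1-1) = 0
First group: deep chain of depth 6 + 0 sibling pairs
Remaining 0 groups: simple '()' each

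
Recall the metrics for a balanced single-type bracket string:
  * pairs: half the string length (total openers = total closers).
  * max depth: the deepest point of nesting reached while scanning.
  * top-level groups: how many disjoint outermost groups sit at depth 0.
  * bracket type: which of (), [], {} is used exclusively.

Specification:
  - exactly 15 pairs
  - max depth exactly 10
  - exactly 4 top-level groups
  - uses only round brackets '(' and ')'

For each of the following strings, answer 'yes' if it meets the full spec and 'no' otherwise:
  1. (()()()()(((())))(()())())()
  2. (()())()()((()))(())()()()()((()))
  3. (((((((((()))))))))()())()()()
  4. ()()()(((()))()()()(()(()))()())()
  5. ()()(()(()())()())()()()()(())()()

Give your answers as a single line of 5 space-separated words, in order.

Answer: no no yes no no

Derivation:
String 1 '(()()()()(((())))(()())())()': depth seq [1 2 1 2 1 2 1 2 1 2 3 4 5 4 3 2 1 2 3 2 3 2 1 2 1 0 1 0]
  -> pairs=14 depth=5 groups=2 -> no
String 2 '(()())()()((()))(())()()()()((()))': depth seq [1 2 1 2 1 0 1 0 1 0 1 2 3 2 1 0 1 2 1 0 1 0 1 0 1 0 1 0 1 2 3 2 1 0]
  -> pairs=17 depth=3 groups=10 -> no
String 3 '(((((((((()))))))))()())()()()': depth seq [1 2 3 4 5 6 7 8 9 10 9 8 7 6 5 4 3 2 1 2 1 2 1 0 1 0 1 0 1 0]
  -> pairs=15 depth=10 groups=4 -> yes
String 4 '()()()(((()))()()()(()(()))()())()': depth seq [1 0 1 0 1 0 1 2 3 4 3 2 1 2 1 2 1 2 1 2 3 2 3 4 3 2 1 2 1 2 1 0 1 0]
  -> pairs=17 depth=4 groups=5 -> no
String 5 '()()(()(()())()())()()()()(())()()': depth seq [1 0 1 0 1 2 1 2 3 2 3 2 1 2 1 2 1 0 1 0 1 0 1 0 1 0 1 2 1 0 1 0 1 0]
  -> pairs=17 depth=3 groups=10 -> no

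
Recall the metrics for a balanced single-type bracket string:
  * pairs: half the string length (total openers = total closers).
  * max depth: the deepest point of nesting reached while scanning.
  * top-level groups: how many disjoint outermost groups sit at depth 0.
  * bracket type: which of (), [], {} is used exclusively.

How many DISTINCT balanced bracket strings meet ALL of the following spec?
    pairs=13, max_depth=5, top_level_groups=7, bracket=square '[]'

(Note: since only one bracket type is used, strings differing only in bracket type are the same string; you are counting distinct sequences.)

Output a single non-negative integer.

Answer: 714

Derivation:
Spec: pairs=13 depth=5 groups=7
Count(depth <= 5) = 9884
Count(depth <= 4) = 9170
Count(depth == 5) = 9884 - 9170 = 714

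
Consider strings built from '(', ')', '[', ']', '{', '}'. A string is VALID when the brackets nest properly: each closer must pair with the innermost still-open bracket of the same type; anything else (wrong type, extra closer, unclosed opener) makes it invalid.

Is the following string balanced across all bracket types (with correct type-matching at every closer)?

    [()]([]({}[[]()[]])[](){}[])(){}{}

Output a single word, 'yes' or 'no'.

pos 0: push '['; stack = [
pos 1: push '('; stack = [(
pos 2: ')' matches '('; pop; stack = [
pos 3: ']' matches '['; pop; stack = (empty)
pos 4: push '('; stack = (
pos 5: push '['; stack = ([
pos 6: ']' matches '['; pop; stack = (
pos 7: push '('; stack = ((
pos 8: push '{'; stack = (({
pos 9: '}' matches '{'; pop; stack = ((
pos 10: push '['; stack = (([
pos 11: push '['; stack = (([[
pos 12: ']' matches '['; pop; stack = (([
pos 13: push '('; stack = (([(
pos 14: ')' matches '('; pop; stack = (([
pos 15: push '['; stack = (([[
pos 16: ']' matches '['; pop; stack = (([
pos 17: ']' matches '['; pop; stack = ((
pos 18: ')' matches '('; pop; stack = (
pos 19: push '['; stack = ([
pos 20: ']' matches '['; pop; stack = (
pos 21: push '('; stack = ((
pos 22: ')' matches '('; pop; stack = (
pos 23: push '{'; stack = ({
pos 24: '}' matches '{'; pop; stack = (
pos 25: push '['; stack = ([
pos 26: ']' matches '['; pop; stack = (
pos 27: ')' matches '('; pop; stack = (empty)
pos 28: push '('; stack = (
pos 29: ')' matches '('; pop; stack = (empty)
pos 30: push '{'; stack = {
pos 31: '}' matches '{'; pop; stack = (empty)
pos 32: push '{'; stack = {
pos 33: '}' matches '{'; pop; stack = (empty)
end: stack empty → VALID
Verdict: properly nested → yes

Answer: yes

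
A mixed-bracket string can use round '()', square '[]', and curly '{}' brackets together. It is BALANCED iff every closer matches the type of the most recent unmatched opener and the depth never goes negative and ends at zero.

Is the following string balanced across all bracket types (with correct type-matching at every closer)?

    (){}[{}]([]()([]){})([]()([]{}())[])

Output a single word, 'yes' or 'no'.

pos 0: push '('; stack = (
pos 1: ')' matches '('; pop; stack = (empty)
pos 2: push '{'; stack = {
pos 3: '}' matches '{'; pop; stack = (empty)
pos 4: push '['; stack = [
pos 5: push '{'; stack = [{
pos 6: '}' matches '{'; pop; stack = [
pos 7: ']' matches '['; pop; stack = (empty)
pos 8: push '('; stack = (
pos 9: push '['; stack = ([
pos 10: ']' matches '['; pop; stack = (
pos 11: push '('; stack = ((
pos 12: ')' matches '('; pop; stack = (
pos 13: push '('; stack = ((
pos 14: push '['; stack = (([
pos 15: ']' matches '['; pop; stack = ((
pos 16: ')' matches '('; pop; stack = (
pos 17: push '{'; stack = ({
pos 18: '}' matches '{'; pop; stack = (
pos 19: ')' matches '('; pop; stack = (empty)
pos 20: push '('; stack = (
pos 21: push '['; stack = ([
pos 22: ']' matches '['; pop; stack = (
pos 23: push '('; stack = ((
pos 24: ')' matches '('; pop; stack = (
pos 25: push '('; stack = ((
pos 26: push '['; stack = (([
pos 27: ']' matches '['; pop; stack = ((
pos 28: push '{'; stack = (({
pos 29: '}' matches '{'; pop; stack = ((
pos 30: push '('; stack = (((
pos 31: ')' matches '('; pop; stack = ((
pos 32: ')' matches '('; pop; stack = (
pos 33: push '['; stack = ([
pos 34: ']' matches '['; pop; stack = (
pos 35: ')' matches '('; pop; stack = (empty)
end: stack empty → VALID
Verdict: properly nested → yes

Answer: yes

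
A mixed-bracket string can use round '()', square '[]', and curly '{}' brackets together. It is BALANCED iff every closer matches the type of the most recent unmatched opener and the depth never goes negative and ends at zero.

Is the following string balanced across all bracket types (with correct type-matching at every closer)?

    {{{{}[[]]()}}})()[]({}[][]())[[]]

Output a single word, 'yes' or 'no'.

Answer: no

Derivation:
pos 0: push '{'; stack = {
pos 1: push '{'; stack = {{
pos 2: push '{'; stack = {{{
pos 3: push '{'; stack = {{{{
pos 4: '}' matches '{'; pop; stack = {{{
pos 5: push '['; stack = {{{[
pos 6: push '['; stack = {{{[[
pos 7: ']' matches '['; pop; stack = {{{[
pos 8: ']' matches '['; pop; stack = {{{
pos 9: push '('; stack = {{{(
pos 10: ')' matches '('; pop; stack = {{{
pos 11: '}' matches '{'; pop; stack = {{
pos 12: '}' matches '{'; pop; stack = {
pos 13: '}' matches '{'; pop; stack = (empty)
pos 14: saw closer ')' but stack is empty → INVALID
Verdict: unmatched closer ')' at position 14 → no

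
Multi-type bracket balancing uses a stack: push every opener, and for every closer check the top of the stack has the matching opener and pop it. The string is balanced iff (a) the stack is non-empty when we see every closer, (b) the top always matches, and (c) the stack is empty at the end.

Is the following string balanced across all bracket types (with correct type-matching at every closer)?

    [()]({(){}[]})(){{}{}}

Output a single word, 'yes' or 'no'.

pos 0: push '['; stack = [
pos 1: push '('; stack = [(
pos 2: ')' matches '('; pop; stack = [
pos 3: ']' matches '['; pop; stack = (empty)
pos 4: push '('; stack = (
pos 5: push '{'; stack = ({
pos 6: push '('; stack = ({(
pos 7: ')' matches '('; pop; stack = ({
pos 8: push '{'; stack = ({{
pos 9: '}' matches '{'; pop; stack = ({
pos 10: push '['; stack = ({[
pos 11: ']' matches '['; pop; stack = ({
pos 12: '}' matches '{'; pop; stack = (
pos 13: ')' matches '('; pop; stack = (empty)
pos 14: push '('; stack = (
pos 15: ')' matches '('; pop; stack = (empty)
pos 16: push '{'; stack = {
pos 17: push '{'; stack = {{
pos 18: '}' matches '{'; pop; stack = {
pos 19: push '{'; stack = {{
pos 20: '}' matches '{'; pop; stack = {
pos 21: '}' matches '{'; pop; stack = (empty)
end: stack empty → VALID
Verdict: properly nested → yes

Answer: yes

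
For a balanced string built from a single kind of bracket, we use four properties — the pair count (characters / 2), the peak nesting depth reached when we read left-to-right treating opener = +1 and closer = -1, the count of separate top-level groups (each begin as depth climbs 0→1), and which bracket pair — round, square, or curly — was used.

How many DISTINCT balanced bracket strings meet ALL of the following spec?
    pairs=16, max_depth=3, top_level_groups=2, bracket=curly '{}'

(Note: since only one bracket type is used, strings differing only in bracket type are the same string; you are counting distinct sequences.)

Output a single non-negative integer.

Spec: pairs=16 depth=3 groups=2
Count(depth <= 3) = 69632
Count(depth <= 2) = 15
Count(depth == 3) = 69632 - 15 = 69617

Answer: 69617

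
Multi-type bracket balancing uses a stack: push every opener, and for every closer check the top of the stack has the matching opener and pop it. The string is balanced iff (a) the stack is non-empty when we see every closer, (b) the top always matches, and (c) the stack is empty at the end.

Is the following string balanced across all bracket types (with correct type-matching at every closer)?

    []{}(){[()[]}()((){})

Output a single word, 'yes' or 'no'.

Answer: no

Derivation:
pos 0: push '['; stack = [
pos 1: ']' matches '['; pop; stack = (empty)
pos 2: push '{'; stack = {
pos 3: '}' matches '{'; pop; stack = (empty)
pos 4: push '('; stack = (
pos 5: ')' matches '('; pop; stack = (empty)
pos 6: push '{'; stack = {
pos 7: push '['; stack = {[
pos 8: push '('; stack = {[(
pos 9: ')' matches '('; pop; stack = {[
pos 10: push '['; stack = {[[
pos 11: ']' matches '['; pop; stack = {[
pos 12: saw closer '}' but top of stack is '[' (expected ']') → INVALID
Verdict: type mismatch at position 12: '}' closes '[' → no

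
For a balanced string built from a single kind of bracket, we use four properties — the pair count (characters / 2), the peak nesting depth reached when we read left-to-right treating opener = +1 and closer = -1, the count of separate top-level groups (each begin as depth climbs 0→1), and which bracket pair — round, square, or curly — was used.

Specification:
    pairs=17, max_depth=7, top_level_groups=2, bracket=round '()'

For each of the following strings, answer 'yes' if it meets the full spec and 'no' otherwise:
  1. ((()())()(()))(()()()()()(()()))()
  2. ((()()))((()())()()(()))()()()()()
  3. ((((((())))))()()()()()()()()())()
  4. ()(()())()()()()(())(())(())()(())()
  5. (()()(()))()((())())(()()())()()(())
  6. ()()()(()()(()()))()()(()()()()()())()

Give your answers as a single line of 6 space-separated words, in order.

Answer: no no yes no no no

Derivation:
String 1 '((()())()(()))(()()()()()(()()))()': depth seq [1 2 3 2 3 2 1 2 1 2 3 2 1 0 1 2 1 2 1 2 1 2 1 2 1 2 3 2 3 2 1 0 1 0]
  -> pairs=17 depth=3 groups=3 -> no
String 2 '((()()))((()())()()(()))()()()()()': depth seq [1 2 3 2 3 2 1 0 1 2 3 2 3 2 1 2 1 2 1 2 3 2 1 0 1 0 1 0 1 0 1 0 1 0]
  -> pairs=17 depth=3 groups=7 -> no
String 3 '((((((())))))()()()()()()()()())()': depth seq [1 2 3 4 5 6 7 6 5 4 3 2 1 2 1 2 1 2 1 2 1 2 1 2 1 2 1 2 1 2 1 0 1 0]
  -> pairs=17 depth=7 groups=2 -> yes
String 4 '()(()())()()()()(())(())(())()(())()': depth seq [1 0 1 2 1 2 1 0 1 0 1 0 1 0 1 0 1 2 1 0 1 2 1 0 1 2 1 0 1 0 1 2 1 0 1 0]
  -> pairs=18 depth=2 groups=12 -> no
String 5 '(()()(()))()((())())(()()())()()(())': depth seq [1 2 1 2 1 2 3 2 1 0 1 0 1 2 3 2 1 2 1 0 1 2 1 2 1 2 1 0 1 0 1 0 1 2 1 0]
  -> pairs=18 depth=3 groups=7 -> no
String 6 '()()()(()()(()()))()()(()()()()()())()': depth seq [1 0 1 0 1 0 1 2 1 2 1 2 3 2 3 2 1 0 1 0 1 0 1 2 1 2 1 2 1 2 1 2 1 2 1 0 1 0]
  -> pairs=19 depth=3 groups=8 -> no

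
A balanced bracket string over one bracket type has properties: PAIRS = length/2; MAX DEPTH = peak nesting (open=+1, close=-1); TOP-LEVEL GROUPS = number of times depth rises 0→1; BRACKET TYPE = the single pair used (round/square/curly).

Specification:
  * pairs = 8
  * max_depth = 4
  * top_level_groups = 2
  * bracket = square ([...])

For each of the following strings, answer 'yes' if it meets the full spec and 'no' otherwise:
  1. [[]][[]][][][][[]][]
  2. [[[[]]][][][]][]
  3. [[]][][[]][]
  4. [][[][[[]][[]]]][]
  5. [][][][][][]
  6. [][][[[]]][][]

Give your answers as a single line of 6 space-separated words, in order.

String 1 '[[]][[]][][][][[]][]': depth seq [1 2 1 0 1 2 1 0 1 0 1 0 1 0 1 2 1 0 1 0]
  -> pairs=10 depth=2 groups=7 -> no
String 2 '[[[[]]][][][]][]': depth seq [1 2 3 4 3 2 1 2 1 2 1 2 1 0 1 0]
  -> pairs=8 depth=4 groups=2 -> yes
String 3 '[[]][][[]][]': depth seq [1 2 1 0 1 0 1 2 1 0 1 0]
  -> pairs=6 depth=2 groups=4 -> no
String 4 '[][[][[[]][[]]]][]': depth seq [1 0 1 2 1 2 3 4 3 2 3 4 3 2 1 0 1 0]
  -> pairs=9 depth=4 groups=3 -> no
String 5 '[][][][][][]': depth seq [1 0 1 0 1 0 1 0 1 0 1 0]
  -> pairs=6 depth=1 groups=6 -> no
String 6 '[][][[[]]][][]': depth seq [1 0 1 0 1 2 3 2 1 0 1 0 1 0]
  -> pairs=7 depth=3 groups=5 -> no

Answer: no yes no no no no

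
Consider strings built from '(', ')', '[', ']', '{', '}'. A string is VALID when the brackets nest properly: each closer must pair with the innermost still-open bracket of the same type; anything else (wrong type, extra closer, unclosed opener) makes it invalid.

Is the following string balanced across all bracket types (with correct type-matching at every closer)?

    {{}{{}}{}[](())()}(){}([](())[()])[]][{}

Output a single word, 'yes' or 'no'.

pos 0: push '{'; stack = {
pos 1: push '{'; stack = {{
pos 2: '}' matches '{'; pop; stack = {
pos 3: push '{'; stack = {{
pos 4: push '{'; stack = {{{
pos 5: '}' matches '{'; pop; stack = {{
pos 6: '}' matches '{'; pop; stack = {
pos 7: push '{'; stack = {{
pos 8: '}' matches '{'; pop; stack = {
pos 9: push '['; stack = {[
pos 10: ']' matches '['; pop; stack = {
pos 11: push '('; stack = {(
pos 12: push '('; stack = {((
pos 13: ')' matches '('; pop; stack = {(
pos 14: ')' matches '('; pop; stack = {
pos 15: push '('; stack = {(
pos 16: ')' matches '('; pop; stack = {
pos 17: '}' matches '{'; pop; stack = (empty)
pos 18: push '('; stack = (
pos 19: ')' matches '('; pop; stack = (empty)
pos 20: push '{'; stack = {
pos 21: '}' matches '{'; pop; stack = (empty)
pos 22: push '('; stack = (
pos 23: push '['; stack = ([
pos 24: ']' matches '['; pop; stack = (
pos 25: push '('; stack = ((
pos 26: push '('; stack = (((
pos 27: ')' matches '('; pop; stack = ((
pos 28: ')' matches '('; pop; stack = (
pos 29: push '['; stack = ([
pos 30: push '('; stack = ([(
pos 31: ')' matches '('; pop; stack = ([
pos 32: ']' matches '['; pop; stack = (
pos 33: ')' matches '('; pop; stack = (empty)
pos 34: push '['; stack = [
pos 35: ']' matches '['; pop; stack = (empty)
pos 36: saw closer ']' but stack is empty → INVALID
Verdict: unmatched closer ']' at position 36 → no

Answer: no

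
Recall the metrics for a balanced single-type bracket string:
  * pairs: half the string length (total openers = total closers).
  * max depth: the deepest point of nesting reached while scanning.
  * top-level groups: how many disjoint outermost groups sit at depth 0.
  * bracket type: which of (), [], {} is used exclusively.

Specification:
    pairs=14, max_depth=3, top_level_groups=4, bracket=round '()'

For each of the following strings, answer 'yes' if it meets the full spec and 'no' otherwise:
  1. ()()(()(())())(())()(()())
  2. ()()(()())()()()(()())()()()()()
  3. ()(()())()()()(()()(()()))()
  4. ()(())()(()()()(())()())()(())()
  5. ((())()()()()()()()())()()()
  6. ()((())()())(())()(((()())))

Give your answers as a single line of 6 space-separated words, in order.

String 1 '()()(()(())())(())()(()())': depth seq [1 0 1 0 1 2 1 2 3 2 1 2 1 0 1 2 1 0 1 0 1 2 1 2 1 0]
  -> pairs=13 depth=3 groups=6 -> no
String 2 '()()(()())()()()(()())()()()()()': depth seq [1 0 1 0 1 2 1 2 1 0 1 0 1 0 1 0 1 2 1 2 1 0 1 0 1 0 1 0 1 0 1 0]
  -> pairs=16 depth=2 groups=12 -> no
String 3 '()(()())()()()(()()(()()))()': depth seq [1 0 1 2 1 2 1 0 1 0 1 0 1 0 1 2 1 2 1 2 3 2 3 2 1 0 1 0]
  -> pairs=14 depth=3 groups=7 -> no
String 4 '()(())()(()()()(())()())()(())()': depth seq [1 0 1 2 1 0 1 0 1 2 1 2 1 2 1 2 3 2 1 2 1 2 1 0 1 0 1 2 1 0 1 0]
  -> pairs=16 depth=3 groups=7 -> no
String 5 '((())()()()()()()()())()()()': depth seq [1 2 3 2 1 2 1 2 1 2 1 2 1 2 1 2 1 2 1 2 1 0 1 0 1 0 1 0]
  -> pairs=14 depth=3 groups=4 -> yes
String 6 '()((())()())(())()(((()())))': depth seq [1 0 1 2 3 2 1 2 1 2 1 0 1 2 1 0 1 0 1 2 3 4 3 4 3 2 1 0]
  -> pairs=14 depth=4 groups=5 -> no

Answer: no no no no yes no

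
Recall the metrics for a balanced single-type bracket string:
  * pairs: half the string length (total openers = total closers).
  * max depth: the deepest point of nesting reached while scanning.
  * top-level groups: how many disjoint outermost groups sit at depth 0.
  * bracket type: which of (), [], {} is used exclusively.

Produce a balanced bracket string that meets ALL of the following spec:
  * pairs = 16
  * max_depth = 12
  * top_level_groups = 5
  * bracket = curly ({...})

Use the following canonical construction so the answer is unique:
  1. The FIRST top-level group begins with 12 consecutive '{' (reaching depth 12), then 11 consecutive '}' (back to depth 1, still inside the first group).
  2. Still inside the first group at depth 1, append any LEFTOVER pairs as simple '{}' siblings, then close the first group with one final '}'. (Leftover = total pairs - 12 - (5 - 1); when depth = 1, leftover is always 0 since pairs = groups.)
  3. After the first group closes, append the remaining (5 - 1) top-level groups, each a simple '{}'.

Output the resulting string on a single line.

Answer: {{{{{{{{{{{{}}}}}}}}}}}}{}{}{}{}

Derivation:
Spec: pairs=16 depth=12 groups=5
Leftover pairs = 16 - 12 - (5-1) = 0
First group: deep chain of depth 12 + 0 sibling pairs
Remaining 4 groups: simple '{}' each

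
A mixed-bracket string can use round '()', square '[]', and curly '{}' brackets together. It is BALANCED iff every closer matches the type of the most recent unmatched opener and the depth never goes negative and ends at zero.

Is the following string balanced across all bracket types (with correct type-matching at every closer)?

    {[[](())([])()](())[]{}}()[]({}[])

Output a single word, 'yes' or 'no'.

pos 0: push '{'; stack = {
pos 1: push '['; stack = {[
pos 2: push '['; stack = {[[
pos 3: ']' matches '['; pop; stack = {[
pos 4: push '('; stack = {[(
pos 5: push '('; stack = {[((
pos 6: ')' matches '('; pop; stack = {[(
pos 7: ')' matches '('; pop; stack = {[
pos 8: push '('; stack = {[(
pos 9: push '['; stack = {[([
pos 10: ']' matches '['; pop; stack = {[(
pos 11: ')' matches '('; pop; stack = {[
pos 12: push '('; stack = {[(
pos 13: ')' matches '('; pop; stack = {[
pos 14: ']' matches '['; pop; stack = {
pos 15: push '('; stack = {(
pos 16: push '('; stack = {((
pos 17: ')' matches '('; pop; stack = {(
pos 18: ')' matches '('; pop; stack = {
pos 19: push '['; stack = {[
pos 20: ']' matches '['; pop; stack = {
pos 21: push '{'; stack = {{
pos 22: '}' matches '{'; pop; stack = {
pos 23: '}' matches '{'; pop; stack = (empty)
pos 24: push '('; stack = (
pos 25: ')' matches '('; pop; stack = (empty)
pos 26: push '['; stack = [
pos 27: ']' matches '['; pop; stack = (empty)
pos 28: push '('; stack = (
pos 29: push '{'; stack = ({
pos 30: '}' matches '{'; pop; stack = (
pos 31: push '['; stack = ([
pos 32: ']' matches '['; pop; stack = (
pos 33: ')' matches '('; pop; stack = (empty)
end: stack empty → VALID
Verdict: properly nested → yes

Answer: yes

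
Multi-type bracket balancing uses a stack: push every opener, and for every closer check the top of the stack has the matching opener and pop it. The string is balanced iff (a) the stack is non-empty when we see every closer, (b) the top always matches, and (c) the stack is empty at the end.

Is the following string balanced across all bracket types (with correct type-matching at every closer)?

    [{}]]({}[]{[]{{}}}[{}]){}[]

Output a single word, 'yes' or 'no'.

Answer: no

Derivation:
pos 0: push '['; stack = [
pos 1: push '{'; stack = [{
pos 2: '}' matches '{'; pop; stack = [
pos 3: ']' matches '['; pop; stack = (empty)
pos 4: saw closer ']' but stack is empty → INVALID
Verdict: unmatched closer ']' at position 4 → no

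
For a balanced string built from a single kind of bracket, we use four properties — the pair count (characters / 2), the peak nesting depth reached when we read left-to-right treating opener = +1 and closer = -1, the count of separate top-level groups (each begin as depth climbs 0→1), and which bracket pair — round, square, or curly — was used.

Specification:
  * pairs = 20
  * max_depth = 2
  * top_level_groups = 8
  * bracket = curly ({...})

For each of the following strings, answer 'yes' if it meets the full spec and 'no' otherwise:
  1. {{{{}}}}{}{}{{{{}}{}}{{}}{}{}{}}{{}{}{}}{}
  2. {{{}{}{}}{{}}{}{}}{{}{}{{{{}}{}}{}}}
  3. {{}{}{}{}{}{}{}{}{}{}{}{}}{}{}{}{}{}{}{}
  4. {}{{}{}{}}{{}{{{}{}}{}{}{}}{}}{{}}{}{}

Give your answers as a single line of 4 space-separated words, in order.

String 1 '{{{{}}}}{}{}{{{{}}{}}{{}}{}{}{}}{{}{}{}}{}': depth seq [1 2 3 4 3 2 1 0 1 0 1 0 1 2 3 4 3 2 3 2 1 2 3 2 1 2 1 2 1 2 1 0 1 2 1 2 1 2 1 0 1 0]
  -> pairs=21 depth=4 groups=6 -> no
String 2 '{{{}{}{}}{{}}{}{}}{{}{}{{{{}}{}}{}}}': depth seq [1 2 3 2 3 2 3 2 1 2 3 2 1 2 1 2 1 0 1 2 1 2 1 2 3 4 5 4 3 4 3 2 3 2 1 0]
  -> pairs=18 depth=5 groups=2 -> no
String 3 '{{}{}{}{}{}{}{}{}{}{}{}{}}{}{}{}{}{}{}{}': depth seq [1 2 1 2 1 2 1 2 1 2 1 2 1 2 1 2 1 2 1 2 1 2 1 2 1 0 1 0 1 0 1 0 1 0 1 0 1 0 1 0]
  -> pairs=20 depth=2 groups=8 -> yes
String 4 '{}{{}{}{}}{{}{{{}{}}{}{}{}}{}}{{}}{}{}': depth seq [1 0 1 2 1 2 1 2 1 0 1 2 1 2 3 4 3 4 3 2 3 2 3 2 3 2 1 2 1 0 1 2 1 0 1 0 1 0]
  -> pairs=19 depth=4 groups=6 -> no

Answer: no no yes no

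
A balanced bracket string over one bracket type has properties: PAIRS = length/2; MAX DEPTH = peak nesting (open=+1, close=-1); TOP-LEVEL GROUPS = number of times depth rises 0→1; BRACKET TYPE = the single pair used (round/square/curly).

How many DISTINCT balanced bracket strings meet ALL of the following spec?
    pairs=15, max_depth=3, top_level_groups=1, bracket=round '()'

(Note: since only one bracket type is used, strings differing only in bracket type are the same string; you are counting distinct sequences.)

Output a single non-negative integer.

Spec: pairs=15 depth=3 groups=1
Count(depth <= 3) = 8192
Count(depth <= 2) = 1
Count(depth == 3) = 8192 - 1 = 8191

Answer: 8191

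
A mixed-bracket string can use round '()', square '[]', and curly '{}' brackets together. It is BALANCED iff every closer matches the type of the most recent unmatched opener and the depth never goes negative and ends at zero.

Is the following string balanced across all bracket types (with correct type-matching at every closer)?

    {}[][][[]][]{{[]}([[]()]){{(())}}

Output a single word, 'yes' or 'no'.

Answer: no

Derivation:
pos 0: push '{'; stack = {
pos 1: '}' matches '{'; pop; stack = (empty)
pos 2: push '['; stack = [
pos 3: ']' matches '['; pop; stack = (empty)
pos 4: push '['; stack = [
pos 5: ']' matches '['; pop; stack = (empty)
pos 6: push '['; stack = [
pos 7: push '['; stack = [[
pos 8: ']' matches '['; pop; stack = [
pos 9: ']' matches '['; pop; stack = (empty)
pos 10: push '['; stack = [
pos 11: ']' matches '['; pop; stack = (empty)
pos 12: push '{'; stack = {
pos 13: push '{'; stack = {{
pos 14: push '['; stack = {{[
pos 15: ']' matches '['; pop; stack = {{
pos 16: '}' matches '{'; pop; stack = {
pos 17: push '('; stack = {(
pos 18: push '['; stack = {([
pos 19: push '['; stack = {([[
pos 20: ']' matches '['; pop; stack = {([
pos 21: push '('; stack = {([(
pos 22: ')' matches '('; pop; stack = {([
pos 23: ']' matches '['; pop; stack = {(
pos 24: ')' matches '('; pop; stack = {
pos 25: push '{'; stack = {{
pos 26: push '{'; stack = {{{
pos 27: push '('; stack = {{{(
pos 28: push '('; stack = {{{((
pos 29: ')' matches '('; pop; stack = {{{(
pos 30: ')' matches '('; pop; stack = {{{
pos 31: '}' matches '{'; pop; stack = {{
pos 32: '}' matches '{'; pop; stack = {
end: stack still non-empty ({) → INVALID
Verdict: unclosed openers at end: { → no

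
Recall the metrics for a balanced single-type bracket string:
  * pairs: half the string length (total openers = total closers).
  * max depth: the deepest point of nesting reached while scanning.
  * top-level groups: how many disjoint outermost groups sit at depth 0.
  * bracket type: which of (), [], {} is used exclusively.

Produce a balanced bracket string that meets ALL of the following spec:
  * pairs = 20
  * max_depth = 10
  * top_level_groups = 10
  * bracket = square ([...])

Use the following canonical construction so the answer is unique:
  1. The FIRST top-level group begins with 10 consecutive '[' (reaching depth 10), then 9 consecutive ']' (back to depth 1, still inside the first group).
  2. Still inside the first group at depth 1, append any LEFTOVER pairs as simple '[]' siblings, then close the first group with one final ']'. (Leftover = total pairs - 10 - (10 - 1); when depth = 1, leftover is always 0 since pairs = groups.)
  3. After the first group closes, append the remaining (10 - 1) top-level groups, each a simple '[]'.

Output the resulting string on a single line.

Answer: [[[[[[[[[[]]]]]]]]][]][][][][][][][][][]

Derivation:
Spec: pairs=20 depth=10 groups=10
Leftover pairs = 20 - 10 - (10-1) = 1
First group: deep chain of depth 10 + 1 sibling pairs
Remaining 9 groups: simple '[]' each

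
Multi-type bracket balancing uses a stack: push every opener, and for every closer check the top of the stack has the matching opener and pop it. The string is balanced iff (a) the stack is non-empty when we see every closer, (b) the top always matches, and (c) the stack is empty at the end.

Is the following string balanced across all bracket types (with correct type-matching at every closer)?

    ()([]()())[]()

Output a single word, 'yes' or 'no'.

Answer: yes

Derivation:
pos 0: push '('; stack = (
pos 1: ')' matches '('; pop; stack = (empty)
pos 2: push '('; stack = (
pos 3: push '['; stack = ([
pos 4: ']' matches '['; pop; stack = (
pos 5: push '('; stack = ((
pos 6: ')' matches '('; pop; stack = (
pos 7: push '('; stack = ((
pos 8: ')' matches '('; pop; stack = (
pos 9: ')' matches '('; pop; stack = (empty)
pos 10: push '['; stack = [
pos 11: ']' matches '['; pop; stack = (empty)
pos 12: push '('; stack = (
pos 13: ')' matches '('; pop; stack = (empty)
end: stack empty → VALID
Verdict: properly nested → yes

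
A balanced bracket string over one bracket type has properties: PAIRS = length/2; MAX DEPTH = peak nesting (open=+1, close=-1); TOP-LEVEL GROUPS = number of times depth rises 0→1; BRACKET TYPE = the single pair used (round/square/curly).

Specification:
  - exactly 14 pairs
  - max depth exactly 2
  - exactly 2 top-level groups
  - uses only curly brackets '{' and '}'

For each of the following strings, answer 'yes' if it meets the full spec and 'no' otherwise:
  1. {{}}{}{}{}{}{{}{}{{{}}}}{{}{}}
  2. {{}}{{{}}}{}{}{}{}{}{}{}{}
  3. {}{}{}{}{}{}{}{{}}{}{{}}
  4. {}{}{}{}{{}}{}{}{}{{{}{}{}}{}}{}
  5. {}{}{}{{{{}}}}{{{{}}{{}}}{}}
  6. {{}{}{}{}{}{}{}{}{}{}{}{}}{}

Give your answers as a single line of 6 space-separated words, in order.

String 1 '{{}}{}{}{}{}{{}{}{{{}}}}{{}{}}': depth seq [1 2 1 0 1 0 1 0 1 0 1 0 1 2 1 2 1 2 3 4 3 2 1 0 1 2 1 2 1 0]
  -> pairs=15 depth=4 groups=7 -> no
String 2 '{{}}{{{}}}{}{}{}{}{}{}{}{}': depth seq [1 2 1 0 1 2 3 2 1 0 1 0 1 0 1 0 1 0 1 0 1 0 1 0 1 0]
  -> pairs=13 depth=3 groups=10 -> no
String 3 '{}{}{}{}{}{}{}{{}}{}{{}}': depth seq [1 0 1 0 1 0 1 0 1 0 1 0 1 0 1 2 1 0 1 0 1 2 1 0]
  -> pairs=12 depth=2 groups=10 -> no
String 4 '{}{}{}{}{{}}{}{}{}{{{}{}{}}{}}{}': depth seq [1 0 1 0 1 0 1 0 1 2 1 0 1 0 1 0 1 0 1 2 3 2 3 2 3 2 1 2 1 0 1 0]
  -> pairs=16 depth=3 groups=10 -> no
String 5 '{}{}{}{{{{}}}}{{{{}}{{}}}{}}': depth seq [1 0 1 0 1 0 1 2 3 4 3 2 1 0 1 2 3 4 3 2 3 4 3 2 1 2 1 0]
  -> pairs=14 depth=4 groups=5 -> no
String 6 '{{}{}{}{}{}{}{}{}{}{}{}{}}{}': depth seq [1 2 1 2 1 2 1 2 1 2 1 2 1 2 1 2 1 2 1 2 1 2 1 2 1 0 1 0]
  -> pairs=14 depth=2 groups=2 -> yes

Answer: no no no no no yes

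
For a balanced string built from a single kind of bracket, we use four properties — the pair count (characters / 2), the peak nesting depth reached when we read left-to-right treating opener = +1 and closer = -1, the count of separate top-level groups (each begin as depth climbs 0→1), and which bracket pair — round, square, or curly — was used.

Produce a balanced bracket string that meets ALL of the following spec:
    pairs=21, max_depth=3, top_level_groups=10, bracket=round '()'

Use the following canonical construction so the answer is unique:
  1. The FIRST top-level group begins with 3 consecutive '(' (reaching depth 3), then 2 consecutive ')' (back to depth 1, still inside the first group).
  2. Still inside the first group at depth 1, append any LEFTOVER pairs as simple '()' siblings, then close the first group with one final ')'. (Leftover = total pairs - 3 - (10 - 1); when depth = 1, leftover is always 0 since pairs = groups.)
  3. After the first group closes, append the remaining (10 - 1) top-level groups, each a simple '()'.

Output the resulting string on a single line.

Spec: pairs=21 depth=3 groups=10
Leftover pairs = 21 - 3 - (10-1) = 9
First group: deep chain of depth 3 + 9 sibling pairs
Remaining 9 groups: simple '()' each

Answer: ((())()()()()()()()()())()()()()()()()()()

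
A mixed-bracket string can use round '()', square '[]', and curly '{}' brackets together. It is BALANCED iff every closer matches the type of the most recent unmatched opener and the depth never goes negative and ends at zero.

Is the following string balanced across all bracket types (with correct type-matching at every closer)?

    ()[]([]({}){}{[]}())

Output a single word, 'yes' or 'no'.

pos 0: push '('; stack = (
pos 1: ')' matches '('; pop; stack = (empty)
pos 2: push '['; stack = [
pos 3: ']' matches '['; pop; stack = (empty)
pos 4: push '('; stack = (
pos 5: push '['; stack = ([
pos 6: ']' matches '['; pop; stack = (
pos 7: push '('; stack = ((
pos 8: push '{'; stack = (({
pos 9: '}' matches '{'; pop; stack = ((
pos 10: ')' matches '('; pop; stack = (
pos 11: push '{'; stack = ({
pos 12: '}' matches '{'; pop; stack = (
pos 13: push '{'; stack = ({
pos 14: push '['; stack = ({[
pos 15: ']' matches '['; pop; stack = ({
pos 16: '}' matches '{'; pop; stack = (
pos 17: push '('; stack = ((
pos 18: ')' matches '('; pop; stack = (
pos 19: ')' matches '('; pop; stack = (empty)
end: stack empty → VALID
Verdict: properly nested → yes

Answer: yes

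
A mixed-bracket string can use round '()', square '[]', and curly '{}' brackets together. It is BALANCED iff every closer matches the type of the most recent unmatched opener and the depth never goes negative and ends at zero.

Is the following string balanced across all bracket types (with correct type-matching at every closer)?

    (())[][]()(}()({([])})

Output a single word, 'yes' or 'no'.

Answer: no

Derivation:
pos 0: push '('; stack = (
pos 1: push '('; stack = ((
pos 2: ')' matches '('; pop; stack = (
pos 3: ')' matches '('; pop; stack = (empty)
pos 4: push '['; stack = [
pos 5: ']' matches '['; pop; stack = (empty)
pos 6: push '['; stack = [
pos 7: ']' matches '['; pop; stack = (empty)
pos 8: push '('; stack = (
pos 9: ')' matches '('; pop; stack = (empty)
pos 10: push '('; stack = (
pos 11: saw closer '}' but top of stack is '(' (expected ')') → INVALID
Verdict: type mismatch at position 11: '}' closes '(' → no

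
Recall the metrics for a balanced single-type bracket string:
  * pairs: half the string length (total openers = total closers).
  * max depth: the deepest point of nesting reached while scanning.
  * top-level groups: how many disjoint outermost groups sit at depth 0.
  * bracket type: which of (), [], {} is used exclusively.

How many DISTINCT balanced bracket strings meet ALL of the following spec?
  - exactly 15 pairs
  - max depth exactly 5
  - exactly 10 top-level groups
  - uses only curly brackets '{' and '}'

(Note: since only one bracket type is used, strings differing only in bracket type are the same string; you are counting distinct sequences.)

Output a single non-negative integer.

Answer: 160

Derivation:
Spec: pairs=15 depth=5 groups=10
Count(depth <= 5) = 7742
Count(depth <= 4) = 7582
Count(depth == 5) = 7742 - 7582 = 160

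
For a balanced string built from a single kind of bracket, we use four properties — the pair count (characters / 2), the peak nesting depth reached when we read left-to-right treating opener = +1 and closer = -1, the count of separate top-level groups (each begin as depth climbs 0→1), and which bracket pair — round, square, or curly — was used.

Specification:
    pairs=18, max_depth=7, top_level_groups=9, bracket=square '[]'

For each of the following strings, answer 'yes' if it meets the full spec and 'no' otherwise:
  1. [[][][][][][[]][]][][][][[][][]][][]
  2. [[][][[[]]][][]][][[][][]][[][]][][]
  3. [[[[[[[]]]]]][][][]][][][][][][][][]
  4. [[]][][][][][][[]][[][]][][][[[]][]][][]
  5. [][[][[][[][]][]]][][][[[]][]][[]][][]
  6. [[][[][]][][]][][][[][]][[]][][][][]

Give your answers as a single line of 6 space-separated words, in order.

String 1 '[[][][][][][[]][]][][][][[][][]][][]': depth seq [1 2 1 2 1 2 1 2 1 2 1 2 3 2 1 2 1 0 1 0 1 0 1 0 1 2 1 2 1 2 1 0 1 0 1 0]
  -> pairs=18 depth=3 groups=7 -> no
String 2 '[[][][[[]]][][]][][[][][]][[][]][][]': depth seq [1 2 1 2 1 2 3 4 3 2 1 2 1 2 1 0 1 0 1 2 1 2 1 2 1 0 1 2 1 2 1 0 1 0 1 0]
  -> pairs=18 depth=4 groups=6 -> no
String 3 '[[[[[[[]]]]]][][][]][][][][][][][][]': depth seq [1 2 3 4 5 6 7 6 5 4 3 2 1 2 1 2 1 2 1 0 1 0 1 0 1 0 1 0 1 0 1 0 1 0 1 0]
  -> pairs=18 depth=7 groups=9 -> yes
String 4 '[[]][][][][][][[]][[][]][][][[[]][]][][]': depth seq [1 2 1 0 1 0 1 0 1 0 1 0 1 0 1 2 1 0 1 2 1 2 1 0 1 0 1 0 1 2 3 2 1 2 1 0 1 0 1 0]
  -> pairs=20 depth=3 groups=13 -> no
String 5 '[][[][[][[][]][]]][][][[[]][]][[]][][]': depth seq [1 0 1 2 1 2 3 2 3 4 3 4 3 2 3 2 1 0 1 0 1 0 1 2 3 2 1 2 1 0 1 2 1 0 1 0 1 0]
  -> pairs=19 depth=4 groups=8 -> no
String 6 '[[][[][]][][]][][][[][]][[]][][][][]': depth seq [1 2 1 2 3 2 3 2 1 2 1 2 1 0 1 0 1 0 1 2 1 2 1 0 1 2 1 0 1 0 1 0 1 0 1 0]
  -> pairs=18 depth=3 groups=9 -> no

Answer: no no yes no no no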